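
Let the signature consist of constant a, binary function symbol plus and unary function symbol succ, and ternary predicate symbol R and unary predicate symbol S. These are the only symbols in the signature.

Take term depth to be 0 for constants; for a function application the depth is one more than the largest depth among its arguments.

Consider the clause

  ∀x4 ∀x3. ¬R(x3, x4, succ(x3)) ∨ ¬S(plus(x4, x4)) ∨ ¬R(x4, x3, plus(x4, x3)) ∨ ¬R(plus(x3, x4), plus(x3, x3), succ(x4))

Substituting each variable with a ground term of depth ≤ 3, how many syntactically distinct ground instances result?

Ground terms of depth ≤ 3:
  Count level by level. With function symbols plus/2, succ/1, the terms of depth ≤ k are the 1 constant together with each function applied to depth-≤(k−1) tuples, so N_k = 1 + N_{k-1}^2 + N_{k-1}.
  N_0 = 1
  N_1 = 1 + 1^2 + 1 = 3
  N_2 = 1 + 3^2 + 3 = 13
  N_3 = 1 + 13^2 + 13 = 183
So there are 183 ground terms available for substitution.
There are 2 variables to instantiate (x4, x3), each occurring in at least one literal, so different choices give different ground instances.
Number of ground instances = 183^2 = 33489.

33489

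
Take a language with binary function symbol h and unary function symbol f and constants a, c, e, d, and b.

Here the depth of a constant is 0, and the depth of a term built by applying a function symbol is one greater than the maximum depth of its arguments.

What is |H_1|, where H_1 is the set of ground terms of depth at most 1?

35

Let N_k = |{terms of depth ≤ k}|. Then N_0 = 5 and N_k = 5 + N_{k-1}^2 + N_{k-1} for k ≥ 1 (one summand per function symbol, arity giving the exponent).
N_0 = 5
N_1 = 5 + 5^2 + 5 = 35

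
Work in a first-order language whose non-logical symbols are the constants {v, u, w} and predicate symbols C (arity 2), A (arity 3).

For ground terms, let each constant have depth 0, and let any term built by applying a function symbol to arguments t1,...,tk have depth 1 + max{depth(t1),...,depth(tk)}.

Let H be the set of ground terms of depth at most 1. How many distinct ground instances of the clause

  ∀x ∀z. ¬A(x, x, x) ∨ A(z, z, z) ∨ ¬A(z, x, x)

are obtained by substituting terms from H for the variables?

Ground terms of depth ≤ 1:
  With no function symbols every ground term is a constant, so there are exactly 3 ground terms at every depth bound.
  N_0 = 3
  N_1 = 3
  Explicitly: v, u, w.
So there are 3 ground terms available for substitution.
The body mentions every one of the 2 quantified variables; since ground terms form a free algebra, no two substitutions collapse to the same formula.
Number of ground instances = 3^2 = 9.

9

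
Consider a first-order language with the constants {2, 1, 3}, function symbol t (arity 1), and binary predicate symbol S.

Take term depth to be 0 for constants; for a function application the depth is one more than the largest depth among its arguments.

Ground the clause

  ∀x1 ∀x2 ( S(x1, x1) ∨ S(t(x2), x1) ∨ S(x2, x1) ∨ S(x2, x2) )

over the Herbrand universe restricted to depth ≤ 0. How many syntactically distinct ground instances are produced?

9

Ground terms of depth ≤ 0:
  Write N_k for the number of ground terms of depth ≤ k. A term of depth ≤ k is either a constant or a function symbol applied to arguments of depth ≤ k−1, so N_k = 3 + N_{k-1}.
  N_0 = 3
  Explicitly: 2, 1, 3.
So there are 3 ground terms available for substitution.
The clause has 2 distinct variables (x1, x2), each appearing in the body. In the free term algebra distinct substitutions yield syntactically distinct ground instances.
Number of ground instances = 3^2 = 9.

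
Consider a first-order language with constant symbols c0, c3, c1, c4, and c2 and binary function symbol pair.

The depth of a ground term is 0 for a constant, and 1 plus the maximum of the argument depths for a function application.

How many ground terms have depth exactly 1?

25

Let N_k count ground terms of depth at most k. Each non-constant term of depth ≤ k is some function symbol applied to depth-≤(k−1) arguments, giving N_k = 5 + N_{k-1}^2.
N_0 = 5
N_1 = 5 + 5^2 = 30
Terms of depth exactly 1: N_1 − N_0 = 30 − 5 = 25.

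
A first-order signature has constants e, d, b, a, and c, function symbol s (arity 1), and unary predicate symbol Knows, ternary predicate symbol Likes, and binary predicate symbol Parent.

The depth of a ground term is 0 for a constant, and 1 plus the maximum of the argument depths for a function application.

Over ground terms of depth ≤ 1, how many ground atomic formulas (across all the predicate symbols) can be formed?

First count ground terms of depth ≤ 1.
Write N_k for the number of ground terms of depth ≤ k. A term of depth ≤ k is either a constant or a function symbol applied to arguments of depth ≤ k−1, so N_k = 5 + N_{k-1}.
N_0 = 5
N_1 = 5 + 5 = 10
Explicitly: e, d, b, a, c, s(e), s(d), s(b), s(a), s(c).
So |H| = 10.
For each predicate symbol, the number of ground atoms is |H| raised to its arity; summing:
  Knows: 10;  Likes: 10^3 = 1000;  Parent: 10^2 = 100
Total ground atoms: 10 + 1000 + 100 = 1110.

1110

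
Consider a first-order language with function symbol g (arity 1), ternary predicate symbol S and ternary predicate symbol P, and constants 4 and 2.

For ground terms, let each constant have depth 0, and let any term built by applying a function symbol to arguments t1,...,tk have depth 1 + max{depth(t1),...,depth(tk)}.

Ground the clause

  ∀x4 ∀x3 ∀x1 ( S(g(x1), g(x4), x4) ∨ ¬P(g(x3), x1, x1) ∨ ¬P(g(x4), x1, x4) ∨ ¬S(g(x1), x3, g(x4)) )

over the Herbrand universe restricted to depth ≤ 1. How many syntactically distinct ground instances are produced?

64

Ground terms of depth ≤ 1:
  Count level by level. With function symbols g/1, the terms of depth ≤ k are the 2 constants together with each function applied to depth-≤(k−1) tuples, so N_k = 2 + N_{k-1}.
  N_0 = 2
  N_1 = 2 + 2 = 4
  Explicitly: 4, 2, g(4), g(2).
So there are 4 ground terms available for substitution.
There are 3 variables to instantiate (x4, x3, x1), each occurring in at least one literal, so different choices give different ground instances.
Number of ground instances = 4^3 = 64.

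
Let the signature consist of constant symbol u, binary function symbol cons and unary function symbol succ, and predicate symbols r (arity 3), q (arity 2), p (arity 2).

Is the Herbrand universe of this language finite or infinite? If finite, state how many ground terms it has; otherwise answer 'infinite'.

infinite

The signature has at least one function symbol (cons, arity 2) and at least one constant (u).
Iterating cons gives infinitely many distinct ground terms: u, cons(u, u), cons(cons(u, u), cons(u, u)), ...
So the Herbrand universe is infinite.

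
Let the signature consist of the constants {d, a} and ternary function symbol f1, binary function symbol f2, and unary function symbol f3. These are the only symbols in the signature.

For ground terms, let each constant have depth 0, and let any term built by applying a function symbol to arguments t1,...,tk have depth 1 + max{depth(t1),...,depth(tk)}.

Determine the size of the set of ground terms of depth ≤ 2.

Let N_k count ground terms of depth at most k. Each non-constant term of depth ≤ k is some function symbol applied to depth-≤(k−1) arguments, giving N_k = 2 + N_{k-1}^3 + N_{k-1}^2 + N_{k-1}.
N_0 = 2
N_1 = 2 + 2^3 + 2^2 + 2 = 16
N_2 = 2 + 16^3 + 16^2 + 16 = 4370

4370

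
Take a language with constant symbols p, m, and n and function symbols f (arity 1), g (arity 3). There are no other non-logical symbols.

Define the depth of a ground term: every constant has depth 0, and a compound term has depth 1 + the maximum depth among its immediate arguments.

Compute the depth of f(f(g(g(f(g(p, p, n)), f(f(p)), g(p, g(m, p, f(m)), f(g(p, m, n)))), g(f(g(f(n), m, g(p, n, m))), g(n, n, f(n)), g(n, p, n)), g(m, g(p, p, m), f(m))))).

depth(g(p, p, n)) = 1 + max(0, 0, 0) = 1
depth(f(g(p, p, n))) = 1 + depth(g(p, p, n)) = 1 + 1 = 2
depth(f(p)) = 1 + depth(p) = 1 + 0 = 1
depth(f(f(p))) = 1 + depth(f(p)) = 1 + 1 = 2
depth(f(m)) = 1 + depth(m) = 1 + 0 = 1
depth(g(m, p, f(m))) = 1 + max(0, 0, 1) = 2
depth(g(p, m, n)) = 1 + max(0, 0, 0) = 1
depth(f(g(p, m, n))) = 1 + depth(g(p, m, n)) = 1 + 1 = 2
depth(g(p, g(m, p, f(m)), f(g(p, m, n)))) = 1 + max(0, 2, 2) = 3
depth(g(f(g(p, p, n)), f(f(p)), g(p, g(m, p, f(m)), f(g(p, m, n))))) = 1 + max(2, 2, 3) = 4
depth(f(n)) = 1 + depth(n) = 1 + 0 = 1
depth(g(p, n, m)) = 1 + max(0, 0, 0) = 1
depth(g(f(n), m, g(p, n, m))) = 1 + max(1, 0, 1) = 2
depth(f(g(f(n), m, g(p, n, m)))) = 1 + depth(g(f(n), m, g(p, n, m))) = 1 + 2 = 3
depth(g(n, n, f(n))) = 1 + max(0, 0, 1) = 2
depth(g(n, p, n)) = 1 + max(0, 0, 0) = 1
depth(g(f(g(f(n), m, g(p, n, m))), g(n, n, f(n)), g(n, p, n))) = 1 + max(3, 2, 1) = 4
depth(g(p, p, m)) = 1 + max(0, 0, 0) = 1
depth(g(m, g(p, p, m), f(m))) = 1 + max(0, 1, 1) = 2
depth(g(g(f(g(p, p, n)), f(f(p)), g(p, g(m, p, f(m)), f(g(p, m, n)))), g(f(g(f(n), m, g(p, n, m))), g(n, n, f(n)), g(n, p, n)), g(m, g(p, p, m), f(m)))) = 1 + max(4, 4, 2) = 5
depth(f(g(g(f(g(p, p, n)), f(f(p)), g(p, g(m, p, f(m)), f(g(p, m, n)))), g(f(g(f(n), m, g(p, n, m))), g(n, n, f(n)), g(n, p, n)), g(m, g(p, p, m), f(m))))) = 1 + depth(g(g(f(g(p, p, n)), f(f(p)), g(p, g(m, p, f(m)), f(g(p, m, n)))), g(f(g(f(n), m, g(p, n, m))), g(n, n, f(n)), g(n, p, n)), g(m, g(p, p, m), f(m)))) = 1 + 5 = 6
depth(f(f(g(g(f(g(p, p, n)), f(f(p)), g(p, g(m, p, f(m)), f(g(p, m, n)))), g(f(g(f(n), m, g(p, n, m))), g(n, n, f(n)), g(n, p, n)), g(m, g(p, p, m), f(m)))))) = 1 + depth(f(g(g(f(g(p, p, n)), f(f(p)), g(p, g(m, p, f(m)), f(g(p, m, n)))), g(f(g(f(n), m, g(p, n, m))), g(n, n, f(n)), g(n, p, n)), g(m, g(p, p, m), f(m))))) = 1 + 6 = 7

7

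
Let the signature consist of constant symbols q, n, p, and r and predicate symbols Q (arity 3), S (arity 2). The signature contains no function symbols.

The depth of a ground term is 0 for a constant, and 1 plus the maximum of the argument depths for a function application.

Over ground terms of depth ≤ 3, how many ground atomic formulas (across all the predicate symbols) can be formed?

80

First count ground terms of depth ≤ 3.
With no function symbols every ground term is a constant, so there are exactly 4 ground terms at every depth bound.
N_0 = 4
N_1 = 4
N_2 = 4
N_3 = 4
So |H| = 4.
A ground atom is a predicate applied to a tuple of terms from H, so the count is the sum over predicates of |H|^arity:
  Q: 4^3 = 64;  S: 4^2 = 16
Total ground atoms: 64 + 16 = 80.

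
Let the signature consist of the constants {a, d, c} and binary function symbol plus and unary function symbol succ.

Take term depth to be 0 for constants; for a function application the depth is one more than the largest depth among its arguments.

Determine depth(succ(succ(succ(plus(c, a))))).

depth(plus(c, a)) = 1 + max(0, 0) = 1
depth(succ(plus(c, a))) = 1 + depth(plus(c, a)) = 1 + 1 = 2
depth(succ(succ(plus(c, a)))) = 1 + depth(succ(plus(c, a))) = 1 + 2 = 3
depth(succ(succ(succ(plus(c, a))))) = 1 + depth(succ(succ(plus(c, a)))) = 1 + 3 = 4

4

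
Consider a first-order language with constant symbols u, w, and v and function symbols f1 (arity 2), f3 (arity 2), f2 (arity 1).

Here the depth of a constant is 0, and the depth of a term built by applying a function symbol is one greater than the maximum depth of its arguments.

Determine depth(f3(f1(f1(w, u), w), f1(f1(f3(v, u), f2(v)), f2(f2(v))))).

4

depth(f1(w, u)) = 1 + max(0, 0) = 1
depth(f1(f1(w, u), w)) = 1 + max(1, 0) = 2
depth(f3(v, u)) = 1 + max(0, 0) = 1
depth(f2(v)) = 1 + depth(v) = 1 + 0 = 1
depth(f1(f3(v, u), f2(v))) = 1 + max(1, 1) = 2
depth(f2(f2(v))) = 1 + depth(f2(v)) = 1 + 1 = 2
depth(f1(f1(f3(v, u), f2(v)), f2(f2(v)))) = 1 + max(2, 2) = 3
depth(f3(f1(f1(w, u), w), f1(f1(f3(v, u), f2(v)), f2(f2(v))))) = 1 + max(2, 3) = 4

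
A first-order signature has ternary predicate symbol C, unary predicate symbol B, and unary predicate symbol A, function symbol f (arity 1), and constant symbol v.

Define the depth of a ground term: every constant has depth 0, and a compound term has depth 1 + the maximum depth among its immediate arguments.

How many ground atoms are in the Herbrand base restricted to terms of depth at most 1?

First count ground terms of depth ≤ 1.
If N_k denotes the number of depth-≤k ground terms, the 1 constant gives N_0 = 1, and each function symbol of arity r contributes N_{k-1}^r new terms at level k: N_k = 1 + N_{k-1}.
N_0 = 1
N_1 = 1 + 1 = 2
So |H| = 2.
Ground atoms are formed by filling each argument slot of a predicate with a term from H, so an r-ary predicate gives |H|^r atoms:
  C: 2^3 = 8;  B: 2;  A: 2
Total ground atoms: 8 + 2 + 2 = 12.

12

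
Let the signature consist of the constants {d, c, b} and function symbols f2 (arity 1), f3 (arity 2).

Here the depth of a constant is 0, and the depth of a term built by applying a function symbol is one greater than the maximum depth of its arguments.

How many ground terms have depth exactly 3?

59052

Count level by level. With function symbols f2/1, f3/2, the terms of depth ≤ k are the 3 constants together with each function applied to depth-≤(k−1) tuples, so N_k = 3 + N_{k-1} + N_{k-1}^2.
N_0 = 3
N_1 = 3 + 3 + 3^2 = 15
N_2 = 3 + 15 + 15^2 = 243
N_3 = 3 + 243 + 243^2 = 59295
Terms of depth exactly 3: N_3 − N_2 = 59295 − 243 = 59052.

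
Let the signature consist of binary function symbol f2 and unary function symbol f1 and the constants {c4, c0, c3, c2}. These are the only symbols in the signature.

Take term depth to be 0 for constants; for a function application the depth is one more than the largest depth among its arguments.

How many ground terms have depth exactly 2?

580

Let N_k count ground terms of depth at most k. Each non-constant term of depth ≤ k is some function symbol applied to depth-≤(k−1) arguments, giving N_k = 4 + N_{k-1}^2 + N_{k-1}.
N_0 = 4
N_1 = 4 + 4^2 + 4 = 24
N_2 = 4 + 24^2 + 24 = 604
Terms of depth exactly 2: N_2 − N_1 = 604 − 24 = 580.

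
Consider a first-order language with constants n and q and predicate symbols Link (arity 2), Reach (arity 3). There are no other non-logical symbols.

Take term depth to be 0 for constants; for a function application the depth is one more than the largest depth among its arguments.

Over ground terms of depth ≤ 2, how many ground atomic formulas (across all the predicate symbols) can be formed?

First count ground terms of depth ≤ 2.
With no function symbols every ground term is a constant, so there are exactly 2 ground terms at every depth bound.
N_0 = 2
N_1 = 2
N_2 = 2
So |H| = 2.
Each predicate of arity r yields |H|^r ground atoms (one per choice of an r-tuple from H):
  Link: 2^2 = 4;  Reach: 2^3 = 8
Total ground atoms: 4 + 8 = 12.

12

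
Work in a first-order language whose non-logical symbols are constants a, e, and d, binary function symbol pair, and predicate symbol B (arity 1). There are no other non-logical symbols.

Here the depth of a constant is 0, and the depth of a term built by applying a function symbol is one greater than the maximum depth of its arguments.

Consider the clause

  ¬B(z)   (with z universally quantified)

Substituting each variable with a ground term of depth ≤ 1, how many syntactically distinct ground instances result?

Ground terms of depth ≤ 1:
  Write N_k for the number of ground terms of depth ≤ k. A term of depth ≤ k is either a constant or a function symbol applied to arguments of depth ≤ k−1, so N_k = 3 + N_{k-1}^2.
  N_0 = 3
  N_1 = 3 + 3^2 = 12
  Explicitly: a, e, d, pair(a, a), pair(a, e), pair(a, d), pair(e, a), pair(e, e), pair(e, d), pair(d, a), pair(d, e), pair(d, d).
So there are 12 ground terms available for substitution.
There is 1 variable to instantiate (z),  occurring in at least one literal, so different choices give different ground instances.
Number of ground instances = 12.

12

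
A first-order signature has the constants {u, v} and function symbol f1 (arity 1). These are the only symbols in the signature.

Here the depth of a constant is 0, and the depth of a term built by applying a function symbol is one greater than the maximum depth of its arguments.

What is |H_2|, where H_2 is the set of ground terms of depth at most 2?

Count level by level. With function symbols f1/1, the terms of depth ≤ k are the 2 constants together with each function applied to depth-≤(k−1) tuples, so N_k = 2 + N_{k-1}.
N_0 = 2
N_1 = 2 + 2 = 4
N_2 = 2 + 4 = 6

6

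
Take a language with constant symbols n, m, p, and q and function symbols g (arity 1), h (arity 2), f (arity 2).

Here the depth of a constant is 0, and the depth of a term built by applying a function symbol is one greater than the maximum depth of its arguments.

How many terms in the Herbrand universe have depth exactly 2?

Let N_k = |{terms of depth ≤ k}|. Then N_0 = 4 and N_k = 4 + N_{k-1} + N_{k-1}^2 + N_{k-1}^2 for k ≥ 1 (one summand per function symbol, arity giving the exponent).
N_0 = 4
N_1 = 4 + 4 + 4^2 + 4^2 = 40
N_2 = 4 + 40 + 40^2 + 40^2 = 3244
Terms of depth exactly 2: N_2 − N_1 = 3244 − 40 = 3204.

3204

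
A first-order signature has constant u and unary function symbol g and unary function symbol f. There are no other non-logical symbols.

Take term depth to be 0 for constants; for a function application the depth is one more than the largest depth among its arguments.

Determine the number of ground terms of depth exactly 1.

Write N_k for the number of ground terms of depth ≤ k. A term of depth ≤ k is either a constant or a function symbol applied to arguments of depth ≤ k−1, so N_k = 1 + N_{k-1} + N_{k-1}.
N_0 = 1
N_1 = 1 + 1 + 1 = 3
Terms of depth exactly 1: N_1 − N_0 = 3 − 1 = 2.

2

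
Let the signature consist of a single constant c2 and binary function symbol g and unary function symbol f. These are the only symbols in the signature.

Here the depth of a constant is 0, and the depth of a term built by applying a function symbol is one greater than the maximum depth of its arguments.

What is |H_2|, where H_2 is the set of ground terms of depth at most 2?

13

Let N_k = |{terms of depth ≤ k}|. Then N_0 = 1 and N_k = 1 + N_{k-1}^2 + N_{k-1} for k ≥ 1 (one summand per function symbol, arity giving the exponent).
N_0 = 1
N_1 = 1 + 1^2 + 1 = 3
N_2 = 1 + 3^2 + 3 = 13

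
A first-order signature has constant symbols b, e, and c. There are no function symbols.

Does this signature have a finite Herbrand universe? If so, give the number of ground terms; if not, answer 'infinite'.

There are no function symbols, so every ground term is one of the 3 constants.
The Herbrand universe is {b, e, c}, which is finite with 3 elements.

3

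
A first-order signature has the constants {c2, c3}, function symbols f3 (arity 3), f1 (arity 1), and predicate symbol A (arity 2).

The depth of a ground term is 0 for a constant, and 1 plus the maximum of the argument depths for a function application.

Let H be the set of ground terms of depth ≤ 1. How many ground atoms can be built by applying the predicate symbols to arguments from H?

144

First count ground terms of depth ≤ 1.
If N_k denotes the number of depth-≤k ground terms, the 2 constants give N_0 = 2, and each function symbol of arity r contributes N_{k-1}^r new terms at level k: N_k = 2 + N_{k-1}^3 + N_{k-1}.
N_0 = 2
N_1 = 2 + 2^3 + 2 = 12
Explicitly: c2, c3, f3(c2, c2, c2), f3(c2, c2, c3), f3(c2, c3, c2), f3(c2, c3, c3), f3(c3, c2, c2), f3(c3, c2, c3), f3(c3, c3, c2), f3(c3, c3, c3), f1(c2), f1(c3).
So |H| = 12.
Ground atoms are formed by filling each argument slot of a predicate with a term from H, so an r-ary predicate gives |H|^r atoms:
  A: 12^2 = 144
Total ground atoms: 144.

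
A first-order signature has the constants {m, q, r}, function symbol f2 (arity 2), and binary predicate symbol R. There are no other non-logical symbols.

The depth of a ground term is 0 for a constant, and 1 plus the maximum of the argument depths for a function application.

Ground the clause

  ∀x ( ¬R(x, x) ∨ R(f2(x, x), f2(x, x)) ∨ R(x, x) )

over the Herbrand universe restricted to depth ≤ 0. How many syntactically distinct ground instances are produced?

Ground terms of depth ≤ 0:
  Let N_k = |{terms of depth ≤ k}|. Then N_0 = 3 and N_k = 3 + N_{k-1}^2 for k ≥ 1 (one summand per function symbol, arity giving the exponent).
  N_0 = 3
  Explicitly: m, q, r.
So there are 3 ground terms available for substitution.
The variable x ranges independently over the available ground terms, and distinct assignments produce distinct instances.
Number of ground instances = 3.

3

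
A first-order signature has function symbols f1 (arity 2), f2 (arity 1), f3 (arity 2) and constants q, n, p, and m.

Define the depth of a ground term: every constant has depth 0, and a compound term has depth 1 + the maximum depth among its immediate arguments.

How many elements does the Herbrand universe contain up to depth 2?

3244

If N_k denotes the number of depth-≤k ground terms, the 4 constants give N_0 = 4, and each function symbol of arity r contributes N_{k-1}^r new terms at level k: N_k = 4 + N_{k-1}^2 + N_{k-1} + N_{k-1}^2.
N_0 = 4
N_1 = 4 + 4^2 + 4 + 4^2 = 40
N_2 = 4 + 40^2 + 40 + 40^2 = 3244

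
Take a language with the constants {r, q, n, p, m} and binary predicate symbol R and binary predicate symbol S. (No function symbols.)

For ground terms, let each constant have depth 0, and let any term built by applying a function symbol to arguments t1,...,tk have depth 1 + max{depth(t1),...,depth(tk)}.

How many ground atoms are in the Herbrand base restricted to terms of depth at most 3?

50

First count ground terms of depth ≤ 3.
With no function symbols every ground term is a constant, so there are exactly 5 ground terms at every depth bound.
N_0 = 5
N_1 = 5
N_2 = 5
N_3 = 5
Explicitly: r, q, n, p, m.
So |H| = 5.
For each predicate symbol, the number of ground atoms is |H| raised to its arity; summing:
  R: 5^2 = 25;  S: 5^2 = 25
Total ground atoms: 25 + 25 = 50.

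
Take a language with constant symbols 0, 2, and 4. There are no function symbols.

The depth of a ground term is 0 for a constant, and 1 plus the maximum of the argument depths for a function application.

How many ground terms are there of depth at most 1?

3

With no function symbols every ground term is a constant, so there are exactly 3 ground terms at every depth bound.
N_0 = 3
N_1 = 3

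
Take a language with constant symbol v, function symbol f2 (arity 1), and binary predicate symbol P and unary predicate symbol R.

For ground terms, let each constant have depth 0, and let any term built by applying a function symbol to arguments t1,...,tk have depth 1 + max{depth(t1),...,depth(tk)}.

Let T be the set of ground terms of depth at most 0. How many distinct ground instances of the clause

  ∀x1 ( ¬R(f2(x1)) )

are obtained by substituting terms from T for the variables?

1

Ground terms of depth ≤ 0:
  Count level by level. With function symbols f2/1, the terms of depth ≤ k are the 1 constant together with each function applied to depth-≤(k−1) tuples, so N_k = 1 + N_{k-1}.
  N_0 = 1
  Explicitly: v.
So there is exactly 1 ground term available for substitution.
There is 1 variable to instantiate (x1),  occurring in at least one literal, so different choices give different ground instances.
Number of ground instances = 1.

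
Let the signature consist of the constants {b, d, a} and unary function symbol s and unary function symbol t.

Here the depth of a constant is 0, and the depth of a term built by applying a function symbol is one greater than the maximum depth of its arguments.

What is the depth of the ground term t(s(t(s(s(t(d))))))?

depth(t(d)) = 1 + depth(d) = 1 + 0 = 1
depth(s(t(d))) = 1 + depth(t(d)) = 1 + 1 = 2
depth(s(s(t(d)))) = 1 + depth(s(t(d))) = 1 + 2 = 3
depth(t(s(s(t(d))))) = 1 + depth(s(s(t(d)))) = 1 + 3 = 4
depth(s(t(s(s(t(d)))))) = 1 + depth(t(s(s(t(d))))) = 1 + 4 = 5
depth(t(s(t(s(s(t(d))))))) = 1 + depth(s(t(s(s(t(d)))))) = 1 + 5 = 6

6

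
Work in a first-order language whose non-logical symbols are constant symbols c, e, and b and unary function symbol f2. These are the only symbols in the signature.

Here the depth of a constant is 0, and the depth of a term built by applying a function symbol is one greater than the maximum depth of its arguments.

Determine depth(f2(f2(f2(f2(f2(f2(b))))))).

depth(f2(b)) = 1 + depth(b) = 1 + 0 = 1
depth(f2(f2(b))) = 1 + depth(f2(b)) = 1 + 1 = 2
depth(f2(f2(f2(b)))) = 1 + depth(f2(f2(b))) = 1 + 2 = 3
depth(f2(f2(f2(f2(b))))) = 1 + depth(f2(f2(f2(b)))) = 1 + 3 = 4
depth(f2(f2(f2(f2(f2(b)))))) = 1 + depth(f2(f2(f2(f2(b))))) = 1 + 4 = 5
depth(f2(f2(f2(f2(f2(f2(b))))))) = 1 + depth(f2(f2(f2(f2(f2(b)))))) = 1 + 5 = 6

6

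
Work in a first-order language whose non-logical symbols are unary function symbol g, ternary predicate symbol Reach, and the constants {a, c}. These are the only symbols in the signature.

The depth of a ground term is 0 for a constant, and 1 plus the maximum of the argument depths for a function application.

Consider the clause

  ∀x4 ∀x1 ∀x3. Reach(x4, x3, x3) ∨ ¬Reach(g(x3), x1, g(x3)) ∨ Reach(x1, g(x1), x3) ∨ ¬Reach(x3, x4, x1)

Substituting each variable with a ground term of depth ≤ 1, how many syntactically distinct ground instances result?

Ground terms of depth ≤ 1:
  Write N_k for the number of ground terms of depth ≤ k. A term of depth ≤ k is either a constant or a function symbol applied to arguments of depth ≤ k−1, so N_k = 2 + N_{k-1}.
  N_0 = 2
  N_1 = 2 + 2 = 4
  Explicitly: a, c, g(a), g(c).
So there are 4 ground terms available for substitution.
The body mentions every one of the 3 quantified variables; since ground terms form a free algebra, no two substitutions collapse to the same formula.
Number of ground instances = 4^3 = 64.

64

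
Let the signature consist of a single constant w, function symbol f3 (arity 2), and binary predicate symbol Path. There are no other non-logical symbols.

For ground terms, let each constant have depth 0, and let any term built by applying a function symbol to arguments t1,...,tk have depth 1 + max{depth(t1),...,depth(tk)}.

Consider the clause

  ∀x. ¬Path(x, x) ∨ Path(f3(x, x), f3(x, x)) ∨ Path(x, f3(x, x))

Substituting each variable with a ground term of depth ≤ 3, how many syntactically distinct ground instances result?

26

Ground terms of depth ≤ 3:
  If N_k denotes the number of depth-≤k ground terms, the 1 constant gives N_0 = 1, and each function symbol of arity r contributes N_{k-1}^r new terms at level k: N_k = 1 + N_{k-1}^2.
  N_0 = 1
  N_1 = 1 + 1^2 = 2
  N_2 = 1 + 2^2 = 5
  N_3 = 1 + 5^2 = 26
So there are 26 ground terms available for substitution.
The variable x ranges independently over the available ground terms, and distinct assignments produce distinct instances.
Number of ground instances = 26.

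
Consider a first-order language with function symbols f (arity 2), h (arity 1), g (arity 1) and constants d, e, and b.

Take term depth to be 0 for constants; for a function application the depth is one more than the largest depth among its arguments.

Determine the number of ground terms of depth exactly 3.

132135

If N_k denotes the number of depth-≤k ground terms, the 3 constants give N_0 = 3, and each function symbol of arity r contributes N_{k-1}^r new terms at level k: N_k = 3 + N_{k-1}^2 + N_{k-1} + N_{k-1}.
N_0 = 3
N_1 = 3 + 3^2 + 3 + 3 = 18
N_2 = 3 + 18^2 + 18 + 18 = 363
N_3 = 3 + 363^2 + 363 + 363 = 132498
Terms of depth exactly 3: N_3 − N_2 = 132498 − 363 = 132135.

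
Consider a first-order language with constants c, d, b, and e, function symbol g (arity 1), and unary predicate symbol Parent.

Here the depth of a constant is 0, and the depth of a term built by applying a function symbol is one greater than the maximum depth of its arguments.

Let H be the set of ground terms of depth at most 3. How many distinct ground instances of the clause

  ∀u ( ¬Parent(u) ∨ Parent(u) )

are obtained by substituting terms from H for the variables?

16

Ground terms of depth ≤ 3:
  If N_k denotes the number of depth-≤k ground terms, the 4 constants give N_0 = 4, and each function symbol of arity r contributes N_{k-1}^r new terms at level k: N_k = 4 + N_{k-1}.
  N_0 = 4
  N_1 = 4 + 4 = 8
  N_2 = 4 + 8 = 12
  N_3 = 4 + 12 = 16
So there are 16 ground terms available for substitution.
The variable u ranges independently over the available ground terms, and distinct assignments produce distinct instances.
Number of ground instances = 16.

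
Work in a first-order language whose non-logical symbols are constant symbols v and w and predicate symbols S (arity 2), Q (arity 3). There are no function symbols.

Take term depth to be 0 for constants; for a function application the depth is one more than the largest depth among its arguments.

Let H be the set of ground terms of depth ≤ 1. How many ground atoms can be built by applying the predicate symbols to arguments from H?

First count ground terms of depth ≤ 1.
With no function symbols every ground term is a constant, so there are exactly 2 ground terms at every depth bound.
N_0 = 2
N_1 = 2
So |H| = 2.
A ground atom is a predicate applied to a tuple of terms from H, so the count is the sum over predicates of |H|^arity:
  S: 2^2 = 4;  Q: 2^3 = 8
Total ground atoms: 4 + 8 = 12.

12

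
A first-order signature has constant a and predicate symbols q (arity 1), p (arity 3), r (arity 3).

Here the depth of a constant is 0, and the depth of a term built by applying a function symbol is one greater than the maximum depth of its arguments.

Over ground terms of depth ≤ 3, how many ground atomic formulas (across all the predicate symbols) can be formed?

First count ground terms of depth ≤ 3.
With no function symbols every ground term is a constant, so there is exactly 1 ground term at every depth bound.
N_0 = 1
N_1 = 1
N_2 = 1
N_3 = 1
So |H| = 1.
For each predicate symbol, the number of ground atoms is |H| raised to its arity; summing:
  q: 1;  p: 1^3 = 1;  r: 1^3 = 1
Total ground atoms: 1 + 1 + 1 = 3.

3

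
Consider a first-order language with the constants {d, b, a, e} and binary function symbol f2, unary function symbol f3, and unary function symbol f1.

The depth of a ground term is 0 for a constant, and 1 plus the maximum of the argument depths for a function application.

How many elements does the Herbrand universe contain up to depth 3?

714028

Let N_k count ground terms of depth at most k. Each non-constant term of depth ≤ k is some function symbol applied to depth-≤(k−1) arguments, giving N_k = 4 + N_{k-1}^2 + N_{k-1} + N_{k-1}.
N_0 = 4
N_1 = 4 + 4^2 + 4 + 4 = 28
N_2 = 4 + 28^2 + 28 + 28 = 844
N_3 = 4 + 844^2 + 844 + 844 = 714028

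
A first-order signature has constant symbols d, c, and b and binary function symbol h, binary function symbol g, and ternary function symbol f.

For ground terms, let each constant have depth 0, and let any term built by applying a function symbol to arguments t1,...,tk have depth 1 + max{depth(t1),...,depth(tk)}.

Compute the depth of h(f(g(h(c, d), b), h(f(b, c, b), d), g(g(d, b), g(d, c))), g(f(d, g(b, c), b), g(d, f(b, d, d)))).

depth(h(c, d)) = 1 + max(0, 0) = 1
depth(g(h(c, d), b)) = 1 + max(1, 0) = 2
depth(f(b, c, b)) = 1 + max(0, 0, 0) = 1
depth(h(f(b, c, b), d)) = 1 + max(1, 0) = 2
depth(g(d, b)) = 1 + max(0, 0) = 1
depth(g(d, c)) = 1 + max(0, 0) = 1
depth(g(g(d, b), g(d, c))) = 1 + max(1, 1) = 2
depth(f(g(h(c, d), b), h(f(b, c, b), d), g(g(d, b), g(d, c)))) = 1 + max(2, 2, 2) = 3
depth(g(b, c)) = 1 + max(0, 0) = 1
depth(f(d, g(b, c), b)) = 1 + max(0, 1, 0) = 2
depth(f(b, d, d)) = 1 + max(0, 0, 0) = 1
depth(g(d, f(b, d, d))) = 1 + max(0, 1) = 2
depth(g(f(d, g(b, c), b), g(d, f(b, d, d)))) = 1 + max(2, 2) = 3
depth(h(f(g(h(c, d), b), h(f(b, c, b), d), g(g(d, b), g(d, c))), g(f(d, g(b, c), b), g(d, f(b, d, d))))) = 1 + max(3, 3) = 4

4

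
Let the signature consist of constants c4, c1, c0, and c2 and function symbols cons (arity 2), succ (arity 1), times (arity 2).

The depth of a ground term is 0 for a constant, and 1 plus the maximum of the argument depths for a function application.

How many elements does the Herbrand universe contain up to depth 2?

3244

If N_k denotes the number of depth-≤k ground terms, the 4 constants give N_0 = 4, and each function symbol of arity r contributes N_{k-1}^r new terms at level k: N_k = 4 + N_{k-1}^2 + N_{k-1} + N_{k-1}^2.
N_0 = 4
N_1 = 4 + 4^2 + 4 + 4^2 = 40
N_2 = 4 + 40^2 + 40 + 40^2 = 3244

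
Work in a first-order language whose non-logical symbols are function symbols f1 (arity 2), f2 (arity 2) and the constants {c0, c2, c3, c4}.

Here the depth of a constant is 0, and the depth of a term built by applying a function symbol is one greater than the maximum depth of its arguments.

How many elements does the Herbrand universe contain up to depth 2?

Count level by level. With function symbols f1/2, f2/2, the terms of depth ≤ k are the 4 constants together with each function applied to depth-≤(k−1) tuples, so N_k = 4 + N_{k-1}^2 + N_{k-1}^2.
N_0 = 4
N_1 = 4 + 4^2 + 4^2 = 36
N_2 = 4 + 36^2 + 36^2 = 2596

2596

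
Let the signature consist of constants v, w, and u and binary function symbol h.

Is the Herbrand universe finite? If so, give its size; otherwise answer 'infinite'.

The signature has at least one function symbol (h, arity 2) and at least one constant (v).
Iterating h gives infinitely many distinct ground terms: v, h(v, v), h(h(v, v), h(v, v)), ...
So the Herbrand universe is infinite.

infinite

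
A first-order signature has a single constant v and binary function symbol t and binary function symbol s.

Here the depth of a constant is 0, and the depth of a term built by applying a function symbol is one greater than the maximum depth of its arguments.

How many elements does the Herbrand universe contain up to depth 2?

Write N_k for the number of ground terms of depth ≤ k. A term of depth ≤ k is either a constant or a function symbol applied to arguments of depth ≤ k−1, so N_k = 1 + N_{k-1}^2 + N_{k-1}^2.
N_0 = 1
N_1 = 1 + 1^2 + 1^2 = 3
N_2 = 1 + 3^2 + 3^2 = 19

19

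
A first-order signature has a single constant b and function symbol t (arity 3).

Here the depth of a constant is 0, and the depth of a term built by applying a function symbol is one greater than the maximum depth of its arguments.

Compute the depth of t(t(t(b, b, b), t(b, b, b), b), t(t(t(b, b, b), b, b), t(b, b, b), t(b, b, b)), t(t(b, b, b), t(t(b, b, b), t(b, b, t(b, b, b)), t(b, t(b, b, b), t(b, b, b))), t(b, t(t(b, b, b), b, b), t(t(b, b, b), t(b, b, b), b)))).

5

depth(t(b, b, b)) = 1 + max(0, 0, 0) = 1
depth(t(t(b, b, b), t(b, b, b), b)) = 1 + max(1, 1, 0) = 2
depth(t(t(b, b, b), b, b)) = 1 + max(1, 0, 0) = 2
depth(t(t(t(b, b, b), b, b), t(b, b, b), t(b, b, b))) = 1 + max(2, 1, 1) = 3
depth(t(b, b, t(b, b, b))) = 1 + max(0, 0, 1) = 2
depth(t(b, t(b, b, b), t(b, b, b))) = 1 + max(0, 1, 1) = 2
depth(t(t(b, b, b), t(b, b, t(b, b, b)), t(b, t(b, b, b), t(b, b, b)))) = 1 + max(1, 2, 2) = 3
depth(t(b, t(t(b, b, b), b, b), t(t(b, b, b), t(b, b, b), b))) = 1 + max(0, 2, 2) = 3
depth(t(t(b, b, b), t(t(b, b, b), t(b, b, t(b, b, b)), t(b, t(b, b, b), t(b, b, b))), t(b, t(t(b, b, b), b, b), t(t(b, b, b), t(b, b, b), b)))) = 1 + max(1, 3, 3) = 4
depth(t(t(t(b, b, b), t(b, b, b), b), t(t(t(b, b, b), b, b), t(b, b, b), t(b, b, b)), t(t(b, b, b), t(t(b, b, b), t(b, b, t(b, b, b)), t(b, t(b, b, b), t(b, b, b))), t(b, t(t(b, b, b), b, b), t(t(b, b, b), t(b, b, b), b))))) = 1 + max(2, 3, 4) = 5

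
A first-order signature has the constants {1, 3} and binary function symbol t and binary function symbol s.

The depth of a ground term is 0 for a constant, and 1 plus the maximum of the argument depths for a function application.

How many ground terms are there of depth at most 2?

202

Let N_k = |{terms of depth ≤ k}|. Then N_0 = 2 and N_k = 2 + N_{k-1}^2 + N_{k-1}^2 for k ≥ 1 (one summand per function symbol, arity giving the exponent).
N_0 = 2
N_1 = 2 + 2^2 + 2^2 = 10
N_2 = 2 + 10^2 + 10^2 = 202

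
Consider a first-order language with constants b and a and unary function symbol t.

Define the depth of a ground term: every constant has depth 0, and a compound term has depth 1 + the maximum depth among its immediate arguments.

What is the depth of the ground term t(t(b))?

depth(t(b)) = 1 + depth(b) = 1 + 0 = 1
depth(t(t(b))) = 1 + depth(t(b)) = 1 + 1 = 2

2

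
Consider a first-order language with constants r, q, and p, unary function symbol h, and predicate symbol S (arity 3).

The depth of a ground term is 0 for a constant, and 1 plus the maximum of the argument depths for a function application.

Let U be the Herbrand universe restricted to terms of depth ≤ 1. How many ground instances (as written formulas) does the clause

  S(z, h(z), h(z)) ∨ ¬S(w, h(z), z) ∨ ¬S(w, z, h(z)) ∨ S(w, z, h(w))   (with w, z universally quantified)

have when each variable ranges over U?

36

Ground terms of depth ≤ 1:
  Count level by level. With function symbols h/1, the terms of depth ≤ k are the 3 constants together with each function applied to depth-≤(k−1) tuples, so N_k = 3 + N_{k-1}.
  N_0 = 3
  N_1 = 3 + 3 = 6
So there are 6 ground terms available for substitution.
Each of w, z ranges independently over the available ground terms, and distinct assignments produce distinct instances.
Number of ground instances = 6^2 = 36.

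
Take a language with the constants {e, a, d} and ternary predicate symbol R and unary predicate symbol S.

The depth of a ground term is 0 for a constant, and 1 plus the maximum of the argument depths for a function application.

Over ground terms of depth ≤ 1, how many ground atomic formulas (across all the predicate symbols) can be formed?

First count ground terms of depth ≤ 1.
With no function symbols every ground term is a constant, so there are exactly 3 ground terms at every depth bound.
N_0 = 3
N_1 = 3
So |H| = 3.
Ground atoms are formed by filling each argument slot of a predicate with a term from H, so an r-ary predicate gives |H|^r atoms:
  R: 3^3 = 27;  S: 3
Total ground atoms: 27 + 3 = 30.

30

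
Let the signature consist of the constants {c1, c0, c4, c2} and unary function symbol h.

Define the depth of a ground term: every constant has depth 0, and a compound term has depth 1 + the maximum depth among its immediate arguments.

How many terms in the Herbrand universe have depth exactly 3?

Count level by level. With function symbols h/1, the terms of depth ≤ k are the 4 constants together with each function applied to depth-≤(k−1) tuples, so N_k = 4 + N_{k-1}.
N_0 = 4
N_1 = 4 + 4 = 8
N_2 = 4 + 8 = 12
N_3 = 4 + 12 = 16
Terms of depth exactly 3: N_3 − N_2 = 16 − 12 = 4.

4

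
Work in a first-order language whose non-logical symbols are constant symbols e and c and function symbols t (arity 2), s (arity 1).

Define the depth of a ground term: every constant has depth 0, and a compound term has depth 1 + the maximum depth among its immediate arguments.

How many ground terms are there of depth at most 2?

Count level by level. With function symbols t/2, s/1, the terms of depth ≤ k are the 2 constants together with each function applied to depth-≤(k−1) tuples, so N_k = 2 + N_{k-1}^2 + N_{k-1}.
N_0 = 2
N_1 = 2 + 2^2 + 2 = 8
N_2 = 2 + 8^2 + 8 = 74

74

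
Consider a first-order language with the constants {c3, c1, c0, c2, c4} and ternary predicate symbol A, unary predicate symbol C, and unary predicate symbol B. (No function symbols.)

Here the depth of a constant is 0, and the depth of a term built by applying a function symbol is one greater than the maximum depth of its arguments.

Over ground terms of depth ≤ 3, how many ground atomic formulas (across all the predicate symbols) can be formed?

135

First count ground terms of depth ≤ 3.
With no function symbols every ground term is a constant, so there are exactly 5 ground terms at every depth bound.
N_0 = 5
N_1 = 5
N_2 = 5
N_3 = 5
So |H| = 5.
A ground atom is a predicate applied to a tuple of terms from H, so the count is the sum over predicates of |H|^arity:
  A: 5^3 = 125;  C: 5;  B: 5
Total ground atoms: 125 + 5 + 5 = 135.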